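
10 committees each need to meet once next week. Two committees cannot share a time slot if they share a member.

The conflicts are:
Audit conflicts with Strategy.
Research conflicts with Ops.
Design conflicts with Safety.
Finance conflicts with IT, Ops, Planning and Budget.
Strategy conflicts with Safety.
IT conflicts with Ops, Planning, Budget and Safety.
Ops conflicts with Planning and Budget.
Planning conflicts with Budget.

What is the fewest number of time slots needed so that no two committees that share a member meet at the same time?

Finance, IT, Ops, Planning, Budget are mutually in conflict, so at least 5 time slots are needed.
5 time slots suffice: time slot 1 → {Audit, Ops, Safety}; time slot 2 → {Research, Design, Strategy, IT}; time slot 3 → {Finance}; time slot 4 → {Budget}; time slot 5 → {Planning}. No two conflicting committees share a time slot.

5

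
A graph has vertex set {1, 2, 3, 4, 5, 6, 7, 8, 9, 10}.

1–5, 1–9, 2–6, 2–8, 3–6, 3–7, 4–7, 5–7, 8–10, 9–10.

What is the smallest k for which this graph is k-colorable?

3

The cycle 5-1-9-10-8-2-6-3-7-5 has odd length 9, so it cannot be 2-colored; at least 3 colors are needed.
3 colors suffice: 1=a, 2=b, 3=b, 4=b, 5=b, 6=a, 7=a, 8=a, 9=c, 10=b. No two adjacent vertices share a color.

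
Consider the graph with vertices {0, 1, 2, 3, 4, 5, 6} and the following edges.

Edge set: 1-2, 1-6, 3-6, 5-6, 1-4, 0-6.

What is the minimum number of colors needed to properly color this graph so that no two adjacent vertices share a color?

3 and 6 are adjacent, so at least 2 colors are needed.
2 colors suffice: color a → {2, 4, 6}; color b → {0, 1, 3, 5}. No two adjacent vertices share a color.

2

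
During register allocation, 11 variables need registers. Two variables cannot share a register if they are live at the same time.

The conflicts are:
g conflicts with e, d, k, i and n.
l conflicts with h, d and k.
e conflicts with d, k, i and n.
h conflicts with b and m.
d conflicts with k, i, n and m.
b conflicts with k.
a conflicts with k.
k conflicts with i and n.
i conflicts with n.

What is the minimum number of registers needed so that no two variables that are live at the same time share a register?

6

g, e, d, k, i, n pairwise conflict, so at least 6 registers are needed.
Using 6 registers: g=6, l=3, e=4, h=1, d=2, b=2, a=2, k=1, i=3, n=5, m=3. Each listed conflict is separated.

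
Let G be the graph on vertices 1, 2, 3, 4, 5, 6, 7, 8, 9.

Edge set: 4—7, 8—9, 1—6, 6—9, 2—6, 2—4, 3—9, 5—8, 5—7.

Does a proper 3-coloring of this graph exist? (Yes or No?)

Yes

The chromatic number is 3. The cycle 9-6-2-4-7-5-8-9 has odd length 7, so it cannot be 2-colored; at least 3 colors are needed.
3 colors suffice: color a → {1, 4, 5, 9}; color b → {3, 6, 7, 8}; color c → {2}.
That is already a proper 3-coloring.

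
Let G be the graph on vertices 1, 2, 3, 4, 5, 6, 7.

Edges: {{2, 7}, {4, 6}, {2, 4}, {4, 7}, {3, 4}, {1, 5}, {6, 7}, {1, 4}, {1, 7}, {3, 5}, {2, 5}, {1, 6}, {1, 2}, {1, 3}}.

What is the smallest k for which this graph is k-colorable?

1, 4, 6, 7 are pairwise adjacent (a clique of size 4), so at least 4 colors are needed.
4 colors suffice: color red → {1}; color blue → {4, 5}; color green → {3, 7}; color yellow → {2, 6}. Every edge joins two different colors.

4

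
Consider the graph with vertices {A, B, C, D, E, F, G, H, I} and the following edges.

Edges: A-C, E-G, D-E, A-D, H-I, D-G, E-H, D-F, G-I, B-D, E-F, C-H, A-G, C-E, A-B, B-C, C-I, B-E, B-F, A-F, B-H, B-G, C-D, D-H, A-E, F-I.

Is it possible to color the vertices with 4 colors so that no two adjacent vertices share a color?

No

A, B, D, E, F form a clique, so at least 5 colors are needed.
So 4 colors are not enough.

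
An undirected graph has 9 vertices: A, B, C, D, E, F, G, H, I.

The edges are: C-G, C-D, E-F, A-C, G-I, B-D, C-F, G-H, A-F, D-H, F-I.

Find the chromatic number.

3

A, C, F are pairwise adjacent, so at least 3 colors are needed.
One proper 3-coloring: A=3, B=2, C=2, D=1, E=2, F=1, G=1, H=2, I=2. No two adjacent vertices share a color.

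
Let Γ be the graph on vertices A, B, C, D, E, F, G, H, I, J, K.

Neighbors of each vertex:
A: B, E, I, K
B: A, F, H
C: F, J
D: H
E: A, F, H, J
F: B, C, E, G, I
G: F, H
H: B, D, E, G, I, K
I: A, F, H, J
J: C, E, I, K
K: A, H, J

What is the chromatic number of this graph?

C and F are adjacent, so at least 2 colors are needed.
2 colors suffice: color 1 → {A, F, H, J}; color 2 → {B, C, D, E, G, I, K}. Every edge joins two different colors.

2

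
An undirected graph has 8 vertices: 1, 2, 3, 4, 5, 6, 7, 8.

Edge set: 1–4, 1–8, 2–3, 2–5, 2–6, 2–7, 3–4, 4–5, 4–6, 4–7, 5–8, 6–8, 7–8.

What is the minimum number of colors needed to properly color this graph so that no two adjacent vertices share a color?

2

2 and 5 are adjacent, so at least 2 colors are needed.
2 colors suffice: color red → {2, 4, 8}; color blue → {1, 3, 5, 6, 7}. No two adjacent vertices share a color.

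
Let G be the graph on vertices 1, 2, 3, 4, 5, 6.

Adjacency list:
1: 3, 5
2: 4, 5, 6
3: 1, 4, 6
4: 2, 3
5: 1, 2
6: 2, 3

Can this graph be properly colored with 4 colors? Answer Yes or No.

The chromatic number is 3. The cycle 2-6-3-1-5-2 has odd length 5, so it cannot be 2-colored; at least 3 colors are needed.
3 colors suffice: 1=b, 2=a, 3=a, 4=b, 5=c, 6=b.
Since 4 ≥ 3, a proper 4-coloring certainly exists.

Yes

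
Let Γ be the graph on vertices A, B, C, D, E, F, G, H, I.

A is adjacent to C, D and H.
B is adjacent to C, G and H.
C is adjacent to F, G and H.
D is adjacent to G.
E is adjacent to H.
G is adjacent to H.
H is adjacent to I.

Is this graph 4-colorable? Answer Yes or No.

The chromatic number is 4. B, C, G, H are pairwise adjacent (a clique of size 4), so at least 4 colors are needed.
A valid assignment using 4 colors: A=3, B=4, C=2, D=1, E=2, F=1, G=3, H=1, I=2.
That is already a proper 4-coloring.

Yes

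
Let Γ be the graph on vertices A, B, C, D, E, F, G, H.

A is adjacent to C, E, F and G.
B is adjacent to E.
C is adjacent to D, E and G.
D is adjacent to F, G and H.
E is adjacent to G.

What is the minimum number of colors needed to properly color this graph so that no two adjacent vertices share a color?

4

A, C, E, G form a clique, so at least 4 colors are needed.
4 colors suffice: A=4, B=1, C=3, D=2, E=2, F=1, G=1, H=1. No two adjacent vertices share a color.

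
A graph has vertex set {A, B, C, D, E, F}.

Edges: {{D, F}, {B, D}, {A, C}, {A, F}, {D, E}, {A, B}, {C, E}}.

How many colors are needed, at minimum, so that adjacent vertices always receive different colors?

3

The cycle E-D-B-A-C-E has odd length 5, so it cannot be 2-colored; at least 3 colors are needed.
3 colors suffice: A=1, B=2, C=3, D=1, E=2, F=2. Every edge joins two different colors.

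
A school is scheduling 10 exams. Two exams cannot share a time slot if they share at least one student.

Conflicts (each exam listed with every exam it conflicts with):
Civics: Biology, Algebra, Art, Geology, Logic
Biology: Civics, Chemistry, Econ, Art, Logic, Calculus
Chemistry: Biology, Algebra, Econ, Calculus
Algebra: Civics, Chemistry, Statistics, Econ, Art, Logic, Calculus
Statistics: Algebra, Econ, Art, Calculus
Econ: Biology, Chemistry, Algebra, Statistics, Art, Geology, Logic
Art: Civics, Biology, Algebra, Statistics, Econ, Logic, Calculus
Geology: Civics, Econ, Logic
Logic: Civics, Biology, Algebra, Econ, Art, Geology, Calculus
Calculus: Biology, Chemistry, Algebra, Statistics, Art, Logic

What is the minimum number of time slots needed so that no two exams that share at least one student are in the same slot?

Algebra, Statistics, Econ, Art are mutually in conflict, so at least 4 time slots are needed.
4 time slots suffice: Civics=4, Biology=3, Chemistry=1, Algebra=3, Statistics=2, Econ=4, Art=1, Geology=1, Logic=2, Calculus=4. Every pair that conflicts lands in different time slots.

4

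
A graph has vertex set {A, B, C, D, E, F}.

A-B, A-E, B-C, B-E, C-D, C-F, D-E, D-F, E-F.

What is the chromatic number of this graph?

3

D, E, F form a triangle, so at least 3 colors are needed.
3 colors suffice: color 1 → {C, E}; color 2 → {B, D}; color 3 → {A, F}. Each edge has distinct colors on its endpoints.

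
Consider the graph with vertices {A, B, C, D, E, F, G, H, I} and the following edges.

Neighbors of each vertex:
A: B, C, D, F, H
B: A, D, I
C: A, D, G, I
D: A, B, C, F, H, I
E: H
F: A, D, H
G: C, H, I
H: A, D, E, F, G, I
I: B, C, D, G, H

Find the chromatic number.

4

A, D, F, H are mutually adjacent (a clique of size 4), so at least 4 colors are needed.
4 colors suffice: A=3, B=1, C=1, D=2, E=2, F=4, G=2, H=1, I=3. No two adjacent vertices share a color.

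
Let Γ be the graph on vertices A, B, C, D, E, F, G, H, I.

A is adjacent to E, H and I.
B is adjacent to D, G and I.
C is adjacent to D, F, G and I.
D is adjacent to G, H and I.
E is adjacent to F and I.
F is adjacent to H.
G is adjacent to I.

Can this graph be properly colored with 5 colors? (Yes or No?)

The chromatic number is 4. C, D, G, I form a clique, so at least 4 colors are needed.
4 colors suffice: color 1 → {H, I}; color 2 → {D, E}; color 3 → {A, B, C}; color 4 → {F, G}.
Since 5 ≥ 4, a proper 5-coloring certainly exists.

Yes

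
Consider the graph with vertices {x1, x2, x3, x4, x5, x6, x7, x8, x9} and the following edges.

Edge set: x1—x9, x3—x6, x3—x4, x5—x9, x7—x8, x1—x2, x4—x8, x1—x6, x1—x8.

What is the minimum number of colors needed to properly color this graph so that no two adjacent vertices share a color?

3

The cycle x6-x3-x4-x8-x1-x6 has odd length 5, so it cannot be 2-colored; at least 3 colors are needed.
3 colors suffice: color 1 → {x1, x4, x5, x7}; color 2 → {x2, x6, x8, x9}; color 3 → {x3}. No two adjacent vertices share a color.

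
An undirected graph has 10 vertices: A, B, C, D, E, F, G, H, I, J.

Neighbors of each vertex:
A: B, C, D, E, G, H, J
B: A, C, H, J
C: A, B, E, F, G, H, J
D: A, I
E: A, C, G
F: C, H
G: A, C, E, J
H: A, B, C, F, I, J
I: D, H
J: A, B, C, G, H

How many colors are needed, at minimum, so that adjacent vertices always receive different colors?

5

A, B, C, H, J are pairwise adjacent (a clique of size 5), so at least 5 colors are needed.
5 colors suffice: color red → {C, I}; color blue → {A, F}; color green → {D, G, H}; color yellow → {E, J}; color purple → {B}. No two adjacent vertices share a color.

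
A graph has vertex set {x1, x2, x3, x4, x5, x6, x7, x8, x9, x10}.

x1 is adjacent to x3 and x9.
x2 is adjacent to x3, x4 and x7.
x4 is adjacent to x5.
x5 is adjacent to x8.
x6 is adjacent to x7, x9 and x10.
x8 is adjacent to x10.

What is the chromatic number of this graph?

3

The cycle x4-x2-x7-x6-x10-x8-x5-x4 has odd length 7, so it cannot be 2-colored; at least 3 colors are needed.
3 colors suffice: color 1 → {x1, x2, x6, x8}; color 2 → {x3, x4, x7, x9, x10}; color 3 → {x5}. Each edge has distinct colors on its endpoints.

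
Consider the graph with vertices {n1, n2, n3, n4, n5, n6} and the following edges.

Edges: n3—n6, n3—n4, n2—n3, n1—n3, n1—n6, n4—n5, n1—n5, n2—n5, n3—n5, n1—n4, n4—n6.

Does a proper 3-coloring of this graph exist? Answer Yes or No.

No

n1, n3, n4, n6 form a clique, so at least 4 colors are needed.
So 3 colors are not enough.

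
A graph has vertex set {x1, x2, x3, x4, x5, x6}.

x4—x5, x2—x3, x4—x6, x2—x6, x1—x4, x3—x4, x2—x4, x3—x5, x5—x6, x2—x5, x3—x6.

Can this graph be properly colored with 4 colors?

No

x2, x3, x4, x5, x6 form a clique, so at least 5 colors are needed.
So 4 colors are not enough.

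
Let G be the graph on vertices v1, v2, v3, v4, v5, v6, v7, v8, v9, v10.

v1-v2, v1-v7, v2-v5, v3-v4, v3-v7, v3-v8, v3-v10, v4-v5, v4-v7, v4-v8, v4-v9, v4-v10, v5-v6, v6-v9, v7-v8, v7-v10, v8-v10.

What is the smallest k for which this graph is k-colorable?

5

v3, v4, v7, v8, v10 are mutually adjacent (a clique of size 5), so at least 5 colors are needed.
5 colors suffice: color R → {v1, v4, v6}; color B → {v5, v7, v9}; color G → {v2, v8}; color Y → {v10}; color P → {v3}. No two adjacent vertices share a color.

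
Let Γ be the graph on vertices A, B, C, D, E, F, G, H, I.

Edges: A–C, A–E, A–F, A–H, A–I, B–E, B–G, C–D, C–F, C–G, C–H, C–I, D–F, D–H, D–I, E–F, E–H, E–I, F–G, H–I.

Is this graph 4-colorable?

Yes

The chromatic number is 4. A, E, H, I form a clique, so at least 4 colors are needed.
One proper 4-coloring: A=2, B=3, C=1, D=2, E=1, F=3, G=2, H=3, I=4.
That is already a proper 4-coloring.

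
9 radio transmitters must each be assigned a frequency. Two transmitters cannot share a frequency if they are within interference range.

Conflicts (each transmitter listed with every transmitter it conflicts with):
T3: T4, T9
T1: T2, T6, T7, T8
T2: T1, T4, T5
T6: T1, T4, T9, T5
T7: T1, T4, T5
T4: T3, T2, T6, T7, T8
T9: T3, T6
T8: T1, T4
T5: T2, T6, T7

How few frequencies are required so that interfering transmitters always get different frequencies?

2

T6 and T9 conflict, so at least 2 frequencies are needed.
2 frequencies suffice: frequency 1 → {T1, T4, T9, T5}; frequency 2 → {T3, T2, T6, T7, T8}. Each listed conflict is separated.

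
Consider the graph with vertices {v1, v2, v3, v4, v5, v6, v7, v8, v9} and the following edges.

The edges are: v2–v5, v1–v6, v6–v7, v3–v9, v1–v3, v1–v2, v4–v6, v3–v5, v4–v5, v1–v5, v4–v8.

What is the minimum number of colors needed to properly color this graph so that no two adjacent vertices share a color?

v1, v2, v5 form a triangle, so at least 3 colors are needed.
3 colors suffice: color 1 → {v1, v4, v7, v9}; color 2 → {v5, v6, v8}; color 3 → {v2, v3}. Each edge has distinct colors on its endpoints.

3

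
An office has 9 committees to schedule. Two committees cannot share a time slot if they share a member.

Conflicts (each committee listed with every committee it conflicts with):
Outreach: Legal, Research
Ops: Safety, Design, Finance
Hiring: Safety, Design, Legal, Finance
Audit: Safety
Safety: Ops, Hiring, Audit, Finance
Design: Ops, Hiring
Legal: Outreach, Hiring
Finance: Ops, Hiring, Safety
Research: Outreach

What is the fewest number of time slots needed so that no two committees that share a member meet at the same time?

Ops, Safety, Finance all conflict with each other, so at least 3 time slots are needed.
3 time slots suffice: time slot 1 → {Safety, Design, Legal, Research}; time slot 2 → {Outreach, Ops, Hiring, Audit}; time slot 3 → {Finance}. Each listed conflict is separated.

3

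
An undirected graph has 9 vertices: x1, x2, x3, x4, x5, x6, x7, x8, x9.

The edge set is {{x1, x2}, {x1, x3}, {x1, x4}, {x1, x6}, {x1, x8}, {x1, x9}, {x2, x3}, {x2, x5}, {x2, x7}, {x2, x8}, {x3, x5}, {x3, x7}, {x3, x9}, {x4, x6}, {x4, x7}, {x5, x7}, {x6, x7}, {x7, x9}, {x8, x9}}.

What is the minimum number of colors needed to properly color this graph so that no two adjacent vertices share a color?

4

x2, x3, x5, x7 form a clique, so at least 4 colors are needed.
4 colors suffice: color 1 → {x1, x7}; color 2 → {x2, x4, x9}; color 3 → {x3, x6, x8}; color 4 → {x5}. Each edge has distinct colors on its endpoints.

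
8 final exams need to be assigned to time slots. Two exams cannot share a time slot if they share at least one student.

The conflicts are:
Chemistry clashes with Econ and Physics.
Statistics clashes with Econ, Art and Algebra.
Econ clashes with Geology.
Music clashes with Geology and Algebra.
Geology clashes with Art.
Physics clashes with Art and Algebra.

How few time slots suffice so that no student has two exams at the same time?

3

The cycle Music-Algebra-Physics-Art-Geology-Music has odd length 5, so it cannot be 2-colored; at least 3 time slots are needed.
3 time slots suffice: time slot 1 → {Statistics, Geology, Physics}; time slot 2 → {Econ, Art, Algebra}; time slot 3 → {Chemistry, Music}. No two conflicting exams share a time slot.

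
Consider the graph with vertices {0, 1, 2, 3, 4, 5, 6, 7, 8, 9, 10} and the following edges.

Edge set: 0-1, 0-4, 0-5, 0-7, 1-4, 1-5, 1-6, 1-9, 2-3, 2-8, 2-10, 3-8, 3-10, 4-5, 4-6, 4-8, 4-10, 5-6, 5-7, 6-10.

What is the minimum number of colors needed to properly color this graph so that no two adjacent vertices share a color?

4

0, 1, 4, 5 are pairwise adjacent (a clique of size 4), so at least 4 colors are needed.
4 colors suffice: color a → {3, 4, 7, 9}; color b → {1, 8, 10}; color c → {2, 5}; color d → {0, 6}. No two adjacent vertices share a color.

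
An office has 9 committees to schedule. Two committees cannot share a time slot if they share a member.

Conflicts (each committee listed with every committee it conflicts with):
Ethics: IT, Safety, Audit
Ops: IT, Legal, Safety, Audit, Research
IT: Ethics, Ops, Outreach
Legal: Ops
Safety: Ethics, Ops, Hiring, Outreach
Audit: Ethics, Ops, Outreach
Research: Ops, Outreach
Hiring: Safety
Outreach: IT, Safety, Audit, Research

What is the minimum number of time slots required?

2

IT and Outreach conflict, so at least 2 time slots are needed.
2 time slots suffice: Ethics=1, Ops=1, IT=2, Legal=2, Safety=2, Audit=2, Research=2, Hiring=1, Outreach=1. Each listed conflict is separated.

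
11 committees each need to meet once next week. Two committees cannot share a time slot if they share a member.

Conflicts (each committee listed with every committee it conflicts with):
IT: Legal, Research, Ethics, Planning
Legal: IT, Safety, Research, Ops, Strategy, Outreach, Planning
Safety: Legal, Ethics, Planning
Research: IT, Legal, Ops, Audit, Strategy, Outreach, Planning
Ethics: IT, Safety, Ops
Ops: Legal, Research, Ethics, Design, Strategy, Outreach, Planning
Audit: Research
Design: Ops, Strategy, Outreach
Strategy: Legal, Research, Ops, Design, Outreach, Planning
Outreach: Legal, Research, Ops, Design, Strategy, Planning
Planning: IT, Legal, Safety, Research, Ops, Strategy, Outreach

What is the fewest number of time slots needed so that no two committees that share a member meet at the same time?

6

Legal, Research, Ops, Strategy, Outreach, Planning all conflict with each other, so at least 6 time slots are needed.
6 time slots suffice: time slot 1 → {Ethics, Audit, Design, Planning}; time slot 2 → {Safety, Research}; time slot 3 → {IT, Ops}; time slot 4 → {Legal}; time slot 5 → {Outreach}; time slot 6 → {Strategy}. Every pair that conflicts lands in different time slots.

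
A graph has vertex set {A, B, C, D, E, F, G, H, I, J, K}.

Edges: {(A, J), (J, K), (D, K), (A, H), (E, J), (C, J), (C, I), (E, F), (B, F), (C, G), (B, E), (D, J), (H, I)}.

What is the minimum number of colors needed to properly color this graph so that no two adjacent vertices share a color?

3

B, E, F are pairwise adjacent, so at least 3 colors are needed.
3 colors suffice: color red → {B, G, H, J}; color blue → {A, C, E, K}; color green → {D, F, I}. Each edge has distinct colors on its endpoints.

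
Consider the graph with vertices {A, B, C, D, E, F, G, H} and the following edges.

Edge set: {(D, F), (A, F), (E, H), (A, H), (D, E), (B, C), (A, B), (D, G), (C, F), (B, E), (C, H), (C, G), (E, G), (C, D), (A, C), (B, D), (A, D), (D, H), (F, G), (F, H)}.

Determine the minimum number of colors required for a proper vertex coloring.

5

A, C, D, F, H are mutually adjacent (a clique of size 5), so at least 5 colors are needed.
5 colors suffice: color 1 → {D}; color 2 → {C, E}; color 3 → {B, F}; color 4 → {G, H}; color 5 → {A}. Each edge has distinct colors on its endpoints.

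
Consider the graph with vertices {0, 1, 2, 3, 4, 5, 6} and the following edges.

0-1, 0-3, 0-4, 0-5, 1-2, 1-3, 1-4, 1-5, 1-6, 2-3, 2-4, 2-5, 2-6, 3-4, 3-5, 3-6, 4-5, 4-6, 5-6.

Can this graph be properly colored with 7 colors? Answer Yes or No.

Yes

The chromatic number is 6. 1, 2, 3, 4, 5, 6 are mutually adjacent (a clique of size 6), so at least 6 colors are needed.
6 colors suffice: color red → {1}; color blue → {5}; color green → {3}; color yellow → {4}; color purple → {0, 2}; color orange → {6}.
Since 7 ≥ 6, a proper 7-coloring certainly exists.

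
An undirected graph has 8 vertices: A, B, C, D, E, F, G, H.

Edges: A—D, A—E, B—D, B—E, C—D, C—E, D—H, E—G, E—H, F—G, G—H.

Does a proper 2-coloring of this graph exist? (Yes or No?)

E, G, H are pairwise adjacent, so at least 3 colors are needed.
So 2 colors are not enough.

No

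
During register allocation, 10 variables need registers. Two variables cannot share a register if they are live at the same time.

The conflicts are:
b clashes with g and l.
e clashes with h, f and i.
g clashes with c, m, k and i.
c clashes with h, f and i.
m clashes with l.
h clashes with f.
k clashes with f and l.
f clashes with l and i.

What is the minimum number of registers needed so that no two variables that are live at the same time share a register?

3

c, h, f are mutually in conflict, so at least 3 registers are needed.
3 registers suffice: b=3, e=2, g=1, c=2, m=3, h=3, k=3, f=1, l=2, i=3. No two conflicting variables share a register.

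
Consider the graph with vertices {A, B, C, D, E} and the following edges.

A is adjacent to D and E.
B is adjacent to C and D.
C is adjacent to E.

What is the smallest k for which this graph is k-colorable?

3

The cycle C-E-A-D-B-C has odd length 5, so it cannot be 2-colored; at least 3 colors are needed.
3 colors suffice: A=1, B=1, C=3, D=2, E=2. Each edge has distinct colors on its endpoints.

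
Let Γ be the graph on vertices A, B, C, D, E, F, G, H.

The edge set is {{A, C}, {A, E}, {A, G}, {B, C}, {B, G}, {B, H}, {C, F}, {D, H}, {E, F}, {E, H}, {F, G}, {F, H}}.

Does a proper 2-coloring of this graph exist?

E, F, H are mutually adjacent, so at least 3 colors are needed.
So 2 colors are not enough.

No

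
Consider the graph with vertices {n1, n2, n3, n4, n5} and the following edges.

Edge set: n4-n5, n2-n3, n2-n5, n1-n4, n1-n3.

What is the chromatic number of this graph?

3

The cycle n1-n4-n5-n2-n3-n1 has odd length 5, so it cannot be 2-colored; at least 3 colors are needed.
One proper 3-coloring: n1=1, n2=3, n3=2, n4=2, n5=1. Every edge joins two different colors.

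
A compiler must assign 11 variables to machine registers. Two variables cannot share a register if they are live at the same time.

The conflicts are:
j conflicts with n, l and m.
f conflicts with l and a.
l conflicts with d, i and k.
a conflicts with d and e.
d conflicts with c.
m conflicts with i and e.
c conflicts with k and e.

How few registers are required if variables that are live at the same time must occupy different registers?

2

c and k conflict, so at least 2 registers are needed.
2 registers suffice: register 1 → {n, l, a, m, c}; register 2 → {j, f, d, i, k, e}. Every pair that conflicts lands in different registers.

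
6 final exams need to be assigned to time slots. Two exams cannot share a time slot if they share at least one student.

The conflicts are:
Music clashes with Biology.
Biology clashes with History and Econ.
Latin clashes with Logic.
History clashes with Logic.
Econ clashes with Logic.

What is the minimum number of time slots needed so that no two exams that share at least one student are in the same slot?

Biology and Econ conflict, so at least 2 time slots are needed.
A valid assignment using 2 time slots: Music=2, Biology=1, Latin=2, History=2, Econ=2, Logic=1. Every pair that conflicts lands in different time slots.

2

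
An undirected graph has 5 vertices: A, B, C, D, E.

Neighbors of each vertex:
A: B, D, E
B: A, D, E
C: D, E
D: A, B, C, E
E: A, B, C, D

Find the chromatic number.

4

A, B, D, E are mutually adjacent (a clique of size 4), so at least 4 colors are needed.
4 colors suffice: color 1 → {D}; color 2 → {E}; color 3 → {B, C}; color 4 → {A}. Each edge has distinct colors on its endpoints.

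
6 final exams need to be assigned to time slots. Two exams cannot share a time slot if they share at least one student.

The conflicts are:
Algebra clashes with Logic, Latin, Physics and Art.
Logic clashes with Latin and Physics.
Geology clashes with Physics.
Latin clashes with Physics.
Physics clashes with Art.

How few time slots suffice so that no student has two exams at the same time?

Algebra, Logic, Latin, Physics are mutually in conflict, so at least 4 time slots are needed.
Using 4 time slots: Algebra=2, Logic=3, Geology=2, Latin=4, Physics=1, Art=3. Every pair that conflicts lands in different time slots.

4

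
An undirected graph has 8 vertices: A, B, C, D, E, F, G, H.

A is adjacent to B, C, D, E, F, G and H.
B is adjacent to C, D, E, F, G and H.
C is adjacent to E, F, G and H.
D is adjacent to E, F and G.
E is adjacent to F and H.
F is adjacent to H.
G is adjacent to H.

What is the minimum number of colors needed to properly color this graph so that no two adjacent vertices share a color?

A, B, C, E, F, H are mutually adjacent (a clique of size 6), so at least 6 colors are needed.
6 colors suffice: color 1 → {A}; color 2 → {B}; color 3 → {D, H}; color 4 → {C}; color 5 → {F, G}; color 6 → {E}. No two adjacent vertices share a color.

6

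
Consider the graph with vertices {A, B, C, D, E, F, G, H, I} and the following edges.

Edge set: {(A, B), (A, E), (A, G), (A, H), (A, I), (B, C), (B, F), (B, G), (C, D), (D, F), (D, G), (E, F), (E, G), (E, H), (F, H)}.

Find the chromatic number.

A, B, G form a triangle, so at least 3 colors are needed.
3 colors suffice: color red → {A, C, F}; color blue → {B, D, E, I}; color green → {G, H}. Every edge joins two different colors.

3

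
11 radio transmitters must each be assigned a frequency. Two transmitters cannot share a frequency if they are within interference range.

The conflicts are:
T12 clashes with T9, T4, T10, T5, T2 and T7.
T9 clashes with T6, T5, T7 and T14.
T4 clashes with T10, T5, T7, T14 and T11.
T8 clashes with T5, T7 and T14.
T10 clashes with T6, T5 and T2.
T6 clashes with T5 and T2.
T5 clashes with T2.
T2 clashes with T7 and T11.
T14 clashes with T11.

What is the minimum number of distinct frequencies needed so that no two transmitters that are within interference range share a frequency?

4

T12, T10, T5, T2 are mutually in conflict, so at least 4 frequencies are needed.
Using 4 frequencies: T12=3, T9=2, T4=2, T8=2, T10=4, T6=3, T5=1, T2=2, T7=1, T14=1, T11=3. Every pair that conflicts lands in different frequencies.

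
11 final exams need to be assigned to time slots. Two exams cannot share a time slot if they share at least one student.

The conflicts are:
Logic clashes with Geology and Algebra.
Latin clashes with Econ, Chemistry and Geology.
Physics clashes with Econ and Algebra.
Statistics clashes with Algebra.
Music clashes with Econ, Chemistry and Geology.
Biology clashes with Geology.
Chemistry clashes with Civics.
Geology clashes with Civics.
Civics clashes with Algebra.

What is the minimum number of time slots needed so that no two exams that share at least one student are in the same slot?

2

Geology and Civics conflict, so at least 2 time slots are needed.
Using 2 time slots: Logic=2, Latin=2, Physics=2, Statistics=2, Music=2, Econ=1, Biology=2, Chemistry=1, Geology=1, Civics=2, Algebra=1. Each listed conflict is separated.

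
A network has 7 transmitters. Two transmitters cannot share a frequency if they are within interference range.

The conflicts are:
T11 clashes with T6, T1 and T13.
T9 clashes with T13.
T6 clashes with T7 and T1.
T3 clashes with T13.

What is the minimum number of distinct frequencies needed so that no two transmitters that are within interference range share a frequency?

3

T11, T6, T1 all conflict with each other, so at least 3 frequencies are needed.
3 frequencies suffice: T11=2, T9=2, T6=1, T7=2, T3=2, T1=3, T13=1. Each listed conflict is separated.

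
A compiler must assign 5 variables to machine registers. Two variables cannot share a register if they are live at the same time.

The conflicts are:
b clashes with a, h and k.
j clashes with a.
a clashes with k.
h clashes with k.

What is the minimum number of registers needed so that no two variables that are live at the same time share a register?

b, a, k are mutually in conflict, so at least 3 registers are needed.
3 registers suffice: b=2, j=2, a=1, h=1, k=3. Every pair that conflicts lands in different registers.

3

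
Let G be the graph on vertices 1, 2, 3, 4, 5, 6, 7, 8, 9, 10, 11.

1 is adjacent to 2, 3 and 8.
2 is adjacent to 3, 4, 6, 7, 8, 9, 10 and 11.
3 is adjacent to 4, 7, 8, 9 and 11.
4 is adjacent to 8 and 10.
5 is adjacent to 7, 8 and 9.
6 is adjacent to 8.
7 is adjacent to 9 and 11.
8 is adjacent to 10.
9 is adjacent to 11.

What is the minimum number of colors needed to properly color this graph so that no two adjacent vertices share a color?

2, 3, 7, 9, 11 form a clique, so at least 5 colors are needed.
5 colors suffice: 1=d, 2=a, 3=c, 4=d, 5=a, 6=c, 7=d, 8=b, 9=b, 10=c, 11=e. No two adjacent vertices share a color.

5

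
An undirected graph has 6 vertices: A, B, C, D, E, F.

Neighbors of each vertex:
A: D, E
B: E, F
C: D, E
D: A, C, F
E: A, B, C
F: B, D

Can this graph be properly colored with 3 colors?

Yes

The chromatic number is 3. The cycle B-E-C-D-F-B has odd length 5, so it cannot be 2-colored; at least 3 colors are needed.
3 colors suffice: color 1 → {D, E}; color 2 → {A, C, F}; color 3 → {B}.
That is already a proper 3-coloring.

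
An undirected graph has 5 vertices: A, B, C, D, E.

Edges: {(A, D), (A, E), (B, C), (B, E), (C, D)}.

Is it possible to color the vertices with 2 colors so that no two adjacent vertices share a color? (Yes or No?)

The cycle E-A-D-C-B-E has odd length 5, so it cannot be 2-colored; at least 3 colors are needed.
So 2 colors are not enough.

No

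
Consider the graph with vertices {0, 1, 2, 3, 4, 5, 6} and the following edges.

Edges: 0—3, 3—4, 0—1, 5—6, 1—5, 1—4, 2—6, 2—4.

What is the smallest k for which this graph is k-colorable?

3

The cycle 5-1-4-2-6-5 has odd length 5, so it cannot be 2-colored; at least 3 colors are needed.
A valid assignment using 3 colors: 0=a, 1=b, 2=b, 3=b, 4=a, 5=c, 6=a. No two adjacent vertices share a color.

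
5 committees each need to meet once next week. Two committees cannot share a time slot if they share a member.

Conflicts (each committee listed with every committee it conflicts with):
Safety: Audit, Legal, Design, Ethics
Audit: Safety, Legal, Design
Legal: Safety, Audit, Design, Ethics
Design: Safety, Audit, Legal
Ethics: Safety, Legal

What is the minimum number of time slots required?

Safety, Audit, Legal, Design are mutually in conflict, so at least 4 time slots are needed.
4 time slots suffice: time slot 1 → {Legal}; time slot 2 → {Safety}; time slot 3 → {Design, Ethics}; time slot 4 → {Audit}. No two conflicting committees share a time slot.

4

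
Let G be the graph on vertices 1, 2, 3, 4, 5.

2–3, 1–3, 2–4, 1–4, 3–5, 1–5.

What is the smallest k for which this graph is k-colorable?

3

1, 3, 5 are mutually adjacent, so at least 3 colors are needed.
3 colors suffice: color a → {1, 2}; color b → {3, 4}; color c → {5}. No two adjacent vertices share a color.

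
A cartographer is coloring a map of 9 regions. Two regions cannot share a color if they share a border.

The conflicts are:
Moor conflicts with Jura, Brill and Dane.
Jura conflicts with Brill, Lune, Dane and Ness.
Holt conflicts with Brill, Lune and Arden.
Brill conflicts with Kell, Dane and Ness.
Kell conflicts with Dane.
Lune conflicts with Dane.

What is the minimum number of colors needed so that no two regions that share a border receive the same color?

4

Moor, Jura, Brill, Dane all conflict with each other, so at least 4 colors are needed.
4 colors suffice: color 1 → {Brill, Lune, Arden}; color 2 → {Holt, Dane, Ness}; color 3 → {Jura, Kell}; color 4 → {Moor}. Every pair that conflicts lands in different colors.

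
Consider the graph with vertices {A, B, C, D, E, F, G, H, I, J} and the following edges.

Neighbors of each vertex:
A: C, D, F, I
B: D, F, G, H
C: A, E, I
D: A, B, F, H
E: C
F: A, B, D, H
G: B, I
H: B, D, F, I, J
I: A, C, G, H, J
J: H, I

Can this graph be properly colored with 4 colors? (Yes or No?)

The chromatic number is 4. B, D, F, H are mutually adjacent (a clique of size 4), so at least 4 colors are needed.
4 colors suffice: A=blue, B=red, C=green, D=yellow, E=red, F=green, G=blue, H=blue, I=red, J=green.
That is already a proper 4-coloring.

Yes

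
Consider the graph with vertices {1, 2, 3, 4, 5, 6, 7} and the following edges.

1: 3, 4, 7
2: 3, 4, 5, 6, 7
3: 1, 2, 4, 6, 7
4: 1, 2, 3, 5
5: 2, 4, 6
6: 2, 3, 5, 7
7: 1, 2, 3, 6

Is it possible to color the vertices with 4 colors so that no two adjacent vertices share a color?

The chromatic number is 4. 2, 3, 6, 7 are mutually adjacent (a clique of size 4), so at least 4 colors are needed.
4 colors suffice: 1=red, 2=red, 3=blue, 4=green, 5=blue, 6=green, 7=yellow.
That is already a proper 4-coloring.

Yes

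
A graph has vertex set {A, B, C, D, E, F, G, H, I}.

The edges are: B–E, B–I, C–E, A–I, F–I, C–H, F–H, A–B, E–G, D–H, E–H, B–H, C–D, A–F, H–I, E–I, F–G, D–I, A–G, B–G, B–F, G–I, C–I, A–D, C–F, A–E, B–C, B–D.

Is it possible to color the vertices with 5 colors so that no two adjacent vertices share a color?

The chromatic number is 5. B, C, D, H, I form a clique, so at least 5 colors are needed.
5 colors suffice: color 1 → {I}; color 2 → {B}; color 3 → {A, C}; color 4 → {D, E, F}; color 5 → {G, H}.
That is already a proper 5-coloring.

Yes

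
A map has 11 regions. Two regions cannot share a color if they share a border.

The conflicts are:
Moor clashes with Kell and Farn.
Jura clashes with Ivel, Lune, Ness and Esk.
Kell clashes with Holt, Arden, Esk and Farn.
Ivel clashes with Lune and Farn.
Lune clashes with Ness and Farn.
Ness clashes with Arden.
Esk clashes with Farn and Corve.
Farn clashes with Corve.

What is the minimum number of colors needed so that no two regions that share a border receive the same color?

3

Esk, Farn, Corve are mutually in conflict, so at least 3 colors are needed.
3 colors suffice: color 1 → {Jura, Holt, Arden, Farn}; color 2 → {Kell, Lune, Corve}; color 3 → {Moor, Ivel, Ness, Esk}. Each listed conflict is separated.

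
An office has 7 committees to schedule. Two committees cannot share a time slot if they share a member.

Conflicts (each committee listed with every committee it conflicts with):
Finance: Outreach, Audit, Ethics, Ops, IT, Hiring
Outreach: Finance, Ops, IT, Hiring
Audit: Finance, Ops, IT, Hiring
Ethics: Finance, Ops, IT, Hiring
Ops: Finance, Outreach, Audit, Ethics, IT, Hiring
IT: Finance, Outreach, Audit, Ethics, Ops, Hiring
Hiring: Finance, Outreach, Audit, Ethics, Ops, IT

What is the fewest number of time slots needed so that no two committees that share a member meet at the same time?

Finance, Audit, Ops, IT, Hiring all conflict with each other, so at least 5 time slots are needed.
5 time slots suffice: time slot 1 → {Finance}; time slot 2 → {IT}; time slot 3 → {Ops}; time slot 4 → {Hiring}; time slot 5 → {Outreach, Audit, Ethics}. No two conflicting committees share a time slot.

5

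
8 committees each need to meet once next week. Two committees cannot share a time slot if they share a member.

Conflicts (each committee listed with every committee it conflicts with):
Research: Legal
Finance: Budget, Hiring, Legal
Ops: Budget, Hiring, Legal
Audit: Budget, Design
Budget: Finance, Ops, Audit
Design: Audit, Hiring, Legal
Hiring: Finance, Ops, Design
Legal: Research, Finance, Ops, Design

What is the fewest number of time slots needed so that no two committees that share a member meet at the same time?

3

The cycle Budget-Finance-Legal-Design-Audit-Budget has odd length 5, so it cannot be 2-colored; at least 3 time slots are needed.
3 time slots suffice: time slot 1 → {Budget, Hiring, Legal}; time slot 2 → {Research, Finance, Ops, Design}; time slot 3 → {Audit}. Every pair that conflicts lands in different time slots.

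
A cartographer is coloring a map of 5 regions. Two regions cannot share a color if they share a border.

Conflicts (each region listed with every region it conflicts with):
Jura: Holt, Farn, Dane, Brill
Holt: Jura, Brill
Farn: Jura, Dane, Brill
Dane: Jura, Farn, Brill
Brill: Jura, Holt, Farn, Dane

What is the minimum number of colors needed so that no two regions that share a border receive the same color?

4

Jura, Farn, Dane, Brill pairwise conflict, so at least 4 colors are needed.
4 colors suffice: color 1 → {Jura}; color 2 → {Brill}; color 3 → {Holt, Farn}; color 4 → {Dane}. No two conflicting regions share a color.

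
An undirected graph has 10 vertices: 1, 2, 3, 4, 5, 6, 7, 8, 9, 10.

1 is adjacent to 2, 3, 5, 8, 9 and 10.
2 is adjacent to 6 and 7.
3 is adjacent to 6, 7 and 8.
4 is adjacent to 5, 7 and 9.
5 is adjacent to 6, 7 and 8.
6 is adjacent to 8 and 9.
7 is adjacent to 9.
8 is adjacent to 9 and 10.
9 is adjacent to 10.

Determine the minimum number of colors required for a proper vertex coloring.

4

1, 8, 9, 10 are pairwise adjacent (a clique of size 4), so at least 4 colors are needed.
4 colors suffice: color a → {1, 6, 7}; color b → {2, 3, 5, 9}; color c → {4, 8}; color d → {10}. Each edge has distinct colors on its endpoints.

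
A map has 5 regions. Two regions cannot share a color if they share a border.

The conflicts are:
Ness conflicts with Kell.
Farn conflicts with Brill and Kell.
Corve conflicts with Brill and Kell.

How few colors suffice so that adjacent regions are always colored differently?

Farn and Kell conflict, so at least 2 colors are needed.
2 colors suffice: color 1 → {Brill, Kell}; color 2 → {Ness, Farn, Corve}. Every pair that conflicts lands in different colors.

2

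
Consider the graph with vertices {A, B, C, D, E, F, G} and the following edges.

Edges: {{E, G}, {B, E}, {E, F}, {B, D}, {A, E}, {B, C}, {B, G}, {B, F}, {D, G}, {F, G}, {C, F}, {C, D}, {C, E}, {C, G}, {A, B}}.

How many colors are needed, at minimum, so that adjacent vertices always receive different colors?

B, C, E, F, G are mutually adjacent (a clique of size 5), so at least 5 colors are needed.
5 colors suffice: color red → {B}; color blue → {D, E}; color green → {A, G}; color yellow → {C}; color purple → {F}. No two adjacent vertices share a color.

5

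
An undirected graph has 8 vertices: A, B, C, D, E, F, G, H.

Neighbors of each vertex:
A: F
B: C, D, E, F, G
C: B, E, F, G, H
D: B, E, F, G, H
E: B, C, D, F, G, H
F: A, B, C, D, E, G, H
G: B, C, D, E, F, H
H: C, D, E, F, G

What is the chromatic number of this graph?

D, E, F, G, H are pairwise adjacent (a clique of size 5), so at least 5 colors are needed.
5 colors suffice: color 1 → {F}; color 2 → {A, G}; color 3 → {E}; color 4 → {C, D}; color 5 → {B, H}. Each edge has distinct colors on its endpoints.

5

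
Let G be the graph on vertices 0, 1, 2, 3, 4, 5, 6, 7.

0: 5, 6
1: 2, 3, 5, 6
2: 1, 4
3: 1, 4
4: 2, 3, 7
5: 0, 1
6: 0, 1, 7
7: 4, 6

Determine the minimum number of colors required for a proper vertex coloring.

The cycle 6-1-3-4-7-6 has odd length 5, so it cannot be 2-colored; at least 3 colors are needed.
3 colors suffice: color red → {0, 1, 4}; color blue → {2, 3, 5, 6}; color green → {7}. Every edge joins two different colors.

3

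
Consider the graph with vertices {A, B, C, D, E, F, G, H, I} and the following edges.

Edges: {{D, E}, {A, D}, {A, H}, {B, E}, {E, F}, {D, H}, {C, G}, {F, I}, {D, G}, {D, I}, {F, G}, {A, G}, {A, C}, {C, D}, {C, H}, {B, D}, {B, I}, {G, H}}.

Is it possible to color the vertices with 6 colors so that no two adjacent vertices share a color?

The chromatic number is 5. A, C, D, G, H form a clique, so at least 5 colors are needed.
5 colors suffice: color red → {D, F}; color blue → {B, G}; color green → {E, H, I}; color yellow → {C}; color purple → {A}.
Since 6 ≥ 5, a proper 6-coloring certainly exists.

Yes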